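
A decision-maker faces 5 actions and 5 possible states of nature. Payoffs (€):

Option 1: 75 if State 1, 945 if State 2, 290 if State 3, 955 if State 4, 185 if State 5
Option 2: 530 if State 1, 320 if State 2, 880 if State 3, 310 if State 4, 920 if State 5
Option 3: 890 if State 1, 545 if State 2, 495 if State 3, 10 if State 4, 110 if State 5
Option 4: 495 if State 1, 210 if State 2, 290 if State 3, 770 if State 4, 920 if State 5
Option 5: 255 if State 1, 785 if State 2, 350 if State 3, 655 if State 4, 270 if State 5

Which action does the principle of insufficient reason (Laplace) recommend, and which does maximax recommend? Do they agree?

Row averages: Option 1=490, Option 2=592, Option 3=410, Option 4=537, Option 5=463
Highest average = 592 → Option 2.
Row maxima: Option 1=955, Option 2=920, Option 3=890, Option 4=920, Option 5=785
Best best-case = 955 → Option 1.

laplace → Option 2; maximax → Option 1 (disagree)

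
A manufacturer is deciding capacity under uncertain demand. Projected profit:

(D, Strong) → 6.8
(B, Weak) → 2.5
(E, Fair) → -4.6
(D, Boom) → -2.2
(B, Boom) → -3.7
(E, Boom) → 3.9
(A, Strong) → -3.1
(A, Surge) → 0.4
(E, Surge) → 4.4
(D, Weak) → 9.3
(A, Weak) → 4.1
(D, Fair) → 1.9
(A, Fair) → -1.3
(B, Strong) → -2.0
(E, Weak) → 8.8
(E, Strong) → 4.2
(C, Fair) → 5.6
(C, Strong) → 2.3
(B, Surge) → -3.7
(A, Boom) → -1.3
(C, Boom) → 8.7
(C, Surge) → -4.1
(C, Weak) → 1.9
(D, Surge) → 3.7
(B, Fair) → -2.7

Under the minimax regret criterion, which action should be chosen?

Column bests: Weak=9.3, Fair=5.6, Strong=6.8, Boom=8.7, Surge=4.4.
A regrets: 5.2, 6.9, 9.9, 10.0, 4.0 → max 10.0
B regrets: 6.8, 8.3, 8.8, 12.4, 8.1 → max 12.4
C regrets: 7.4, 0.0, 4.5, 0.0, 8.5 → max 8.5
D regrets: 0.0, 3.7, 0.0, 10.9, 0.7 → max 10.9
E regrets: 0.5, 10.2, 2.6, 4.8, 0.0 → max 10.2
Smallest max regret = 8.5 → C.

C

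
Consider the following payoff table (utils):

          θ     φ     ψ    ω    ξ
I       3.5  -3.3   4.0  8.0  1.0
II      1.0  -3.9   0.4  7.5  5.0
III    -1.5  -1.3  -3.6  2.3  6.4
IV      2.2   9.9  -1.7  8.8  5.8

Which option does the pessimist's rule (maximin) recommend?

IV

Row minima: I=-3.3, II=-3.9, III=-3.6, IV=-1.7
Best worst-case = -1.7 → IV.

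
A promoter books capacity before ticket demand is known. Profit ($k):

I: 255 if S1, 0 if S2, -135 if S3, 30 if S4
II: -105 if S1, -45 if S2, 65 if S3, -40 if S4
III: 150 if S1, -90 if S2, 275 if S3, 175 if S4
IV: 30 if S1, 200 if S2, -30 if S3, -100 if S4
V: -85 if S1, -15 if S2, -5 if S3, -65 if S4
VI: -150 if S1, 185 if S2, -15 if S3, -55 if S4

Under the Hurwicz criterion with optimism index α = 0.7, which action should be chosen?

I: 0.7·255 + 0.3·(-135) = 138
II: 0.7·65 + 0.3·(-105) = 14
III: 0.7·275 + 0.3·(-90) = 165.5
IV: 0.7·200 + 0.3·(-100) = 110
V: 0.7·(-5) + 0.3·(-85) = -29
VI: 0.7·185 + 0.3·(-150) = 84.5
Highest Hurwicz score = 165.5 → III.

III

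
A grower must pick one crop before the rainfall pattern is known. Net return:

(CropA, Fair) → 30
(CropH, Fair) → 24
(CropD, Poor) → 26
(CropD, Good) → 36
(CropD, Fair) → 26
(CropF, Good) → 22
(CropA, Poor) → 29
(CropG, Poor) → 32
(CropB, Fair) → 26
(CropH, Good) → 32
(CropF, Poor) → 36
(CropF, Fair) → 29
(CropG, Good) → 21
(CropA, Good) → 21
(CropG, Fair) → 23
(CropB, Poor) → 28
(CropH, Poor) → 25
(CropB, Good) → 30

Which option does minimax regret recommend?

Column bests: Poor=36, Fair=30, Good=36.
CropF regrets: 0, 1, 14 → max 14
CropH regrets: 11, 6, 4 → max 11
CropA regrets: 7, 0, 15 → max 15
CropB regrets: 8, 4, 6 → max 8
CropD regrets: 10, 4, 0 → max 10
CropG regrets: 4, 7, 15 → max 15
Smallest max regret = 8 → CropB.

CropB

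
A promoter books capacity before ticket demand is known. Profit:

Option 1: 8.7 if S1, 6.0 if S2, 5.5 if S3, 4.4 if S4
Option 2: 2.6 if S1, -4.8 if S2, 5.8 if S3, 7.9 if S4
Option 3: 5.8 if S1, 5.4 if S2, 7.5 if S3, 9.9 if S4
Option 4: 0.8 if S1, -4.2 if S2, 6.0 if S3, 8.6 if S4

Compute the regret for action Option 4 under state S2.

10.2

Best payoff under S2 is 6.0.
Regret = 6.0 − (-4.2) = 10.2.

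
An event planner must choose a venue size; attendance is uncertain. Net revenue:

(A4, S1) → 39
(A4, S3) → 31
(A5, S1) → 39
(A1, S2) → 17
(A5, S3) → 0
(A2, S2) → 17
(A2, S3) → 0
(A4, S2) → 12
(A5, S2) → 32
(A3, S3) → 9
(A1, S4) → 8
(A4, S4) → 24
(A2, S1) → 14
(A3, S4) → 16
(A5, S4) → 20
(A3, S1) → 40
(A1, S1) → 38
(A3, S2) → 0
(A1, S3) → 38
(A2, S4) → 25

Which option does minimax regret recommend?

A1

Column bests: S1=40, S2=32, S3=38, S4=25.
A1 regrets: 2, 15, 0, 17 → max 17
A2 regrets: 26, 15, 38, 0 → max 38
A3 regrets: 0, 32, 29, 9 → max 32
A4 regrets: 1, 20, 7, 1 → max 20
A5 regrets: 1, 0, 38, 5 → max 38
Smallest max regret = 17 → A1.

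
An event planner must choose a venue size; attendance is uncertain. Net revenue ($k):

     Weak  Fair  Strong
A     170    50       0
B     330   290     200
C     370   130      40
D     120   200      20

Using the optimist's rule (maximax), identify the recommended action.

C

Row maxima: A=170, B=330, C=370, D=200
Best best-case = 370 → C.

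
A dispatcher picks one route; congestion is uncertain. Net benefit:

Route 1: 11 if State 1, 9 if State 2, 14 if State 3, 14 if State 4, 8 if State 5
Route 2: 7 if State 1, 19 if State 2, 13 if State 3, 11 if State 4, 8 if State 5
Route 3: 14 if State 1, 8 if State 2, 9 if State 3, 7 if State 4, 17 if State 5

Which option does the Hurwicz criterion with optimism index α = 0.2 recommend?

Route 2

Route 1: 0.2·14 + 0.8·8 = 9.2
Route 2: 0.2·19 + 0.8·7 = 9.4
Route 3: 0.2·17 + 0.8·7 = 9
Highest Hurwicz score = 9.4 → Route 2.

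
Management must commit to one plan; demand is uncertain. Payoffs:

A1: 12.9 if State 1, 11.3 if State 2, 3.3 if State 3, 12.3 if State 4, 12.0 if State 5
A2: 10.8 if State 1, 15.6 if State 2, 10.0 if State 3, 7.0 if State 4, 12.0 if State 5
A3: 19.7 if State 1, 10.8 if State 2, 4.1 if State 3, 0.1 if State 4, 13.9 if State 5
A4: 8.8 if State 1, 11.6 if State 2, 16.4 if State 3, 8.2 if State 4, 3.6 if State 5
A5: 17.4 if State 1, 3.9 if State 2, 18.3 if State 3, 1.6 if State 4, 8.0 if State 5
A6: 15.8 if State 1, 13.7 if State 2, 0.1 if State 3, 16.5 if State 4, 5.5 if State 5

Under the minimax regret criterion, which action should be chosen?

Column bests: State 1=19.7, State 2=15.6, State 3=18.3, State 4=16.5, State 5=13.9.
A1 regrets: 6.8, 4.3, 15.0, 4.2, 1.9 → max 15.0
A2 regrets: 8.9, 0.0, 8.3, 9.5, 1.9 → max 9.5
A3 regrets: 0.0, 4.8, 14.2, 16.4, 0.0 → max 16.4
A4 regrets: 10.9, 4.0, 1.9, 8.3, 10.3 → max 10.9
A5 regrets: 2.3, 11.7, 0.0, 14.9, 5.9 → max 14.9
A6 regrets: 3.9, 1.9, 18.2, 0.0, 8.4 → max 18.2
Smallest max regret = 9.5 → A2.

A2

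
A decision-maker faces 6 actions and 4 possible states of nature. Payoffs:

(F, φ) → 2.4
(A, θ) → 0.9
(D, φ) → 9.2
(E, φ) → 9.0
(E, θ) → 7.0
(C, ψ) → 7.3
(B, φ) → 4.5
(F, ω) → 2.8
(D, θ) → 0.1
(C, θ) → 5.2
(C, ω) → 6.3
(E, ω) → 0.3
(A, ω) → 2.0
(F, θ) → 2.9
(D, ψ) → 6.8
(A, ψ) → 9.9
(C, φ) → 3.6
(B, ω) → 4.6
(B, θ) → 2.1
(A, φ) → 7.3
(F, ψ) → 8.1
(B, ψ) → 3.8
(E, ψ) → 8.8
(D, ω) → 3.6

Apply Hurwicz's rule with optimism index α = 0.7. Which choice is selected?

A: 0.7·9.9 + 0.3·0.9 = 7.2
B: 0.7·4.6 + 0.3·2.1 = 3.85
C: 0.7·7.3 + 0.3·3.6 = 6.19
D: 0.7·9.2 + 0.3·0.1 = 6.47
E: 0.7·9.0 + 0.3·0.3 = 6.39
F: 0.7·8.1 + 0.3·2.4 = 6.39
Highest Hurwicz score = 7.2 → A.

A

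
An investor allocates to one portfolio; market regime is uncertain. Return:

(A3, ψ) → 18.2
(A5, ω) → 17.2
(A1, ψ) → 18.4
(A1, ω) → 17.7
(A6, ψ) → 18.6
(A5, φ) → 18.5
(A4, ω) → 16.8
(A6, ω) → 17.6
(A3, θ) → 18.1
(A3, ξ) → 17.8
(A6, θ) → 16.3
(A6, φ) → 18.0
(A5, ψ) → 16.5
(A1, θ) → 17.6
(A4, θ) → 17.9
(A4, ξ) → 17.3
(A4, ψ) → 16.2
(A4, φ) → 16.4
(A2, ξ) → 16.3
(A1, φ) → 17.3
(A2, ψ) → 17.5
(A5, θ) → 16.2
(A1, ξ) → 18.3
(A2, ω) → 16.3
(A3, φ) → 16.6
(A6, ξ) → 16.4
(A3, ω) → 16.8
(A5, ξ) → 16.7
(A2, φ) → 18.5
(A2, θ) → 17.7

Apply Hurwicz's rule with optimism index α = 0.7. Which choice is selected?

A1: 0.7·18.4 + 0.3·17.3 = 18.07
A2: 0.7·18.5 + 0.3·16.3 = 17.84
A3: 0.7·18.2 + 0.3·16.6 = 17.72
A4: 0.7·17.9 + 0.3·16.2 = 17.39
A5: 0.7·18.5 + 0.3·16.2 = 17.81
A6: 0.7·18.6 + 0.3·16.3 = 17.91
Highest Hurwicz score = 18.07 → A1.

A1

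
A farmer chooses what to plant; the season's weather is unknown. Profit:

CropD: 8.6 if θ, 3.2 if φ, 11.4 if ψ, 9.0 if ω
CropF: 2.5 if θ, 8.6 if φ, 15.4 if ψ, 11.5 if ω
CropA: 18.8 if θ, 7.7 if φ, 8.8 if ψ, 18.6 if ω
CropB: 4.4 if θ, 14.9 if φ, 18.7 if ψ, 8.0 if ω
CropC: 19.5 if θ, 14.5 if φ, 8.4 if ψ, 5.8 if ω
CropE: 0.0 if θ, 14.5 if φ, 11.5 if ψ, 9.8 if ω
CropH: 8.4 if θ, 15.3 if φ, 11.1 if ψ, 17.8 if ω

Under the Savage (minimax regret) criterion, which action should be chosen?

CropA

Column bests: θ=19.5, φ=15.3, ψ=18.7, ω=18.6.
CropD regrets: 10.9, 12.1, 7.3, 9.6 → max 12.1
CropF regrets: 17.0, 6.7, 3.3, 7.1 → max 17.0
CropA regrets: 0.7, 7.6, 9.9, 0.0 → max 9.9
CropB regrets: 15.1, 0.4, 0.0, 10.6 → max 15.1
CropC regrets: 0.0, 0.8, 10.3, 12.8 → max 12.8
CropE regrets: 19.5, 0.8, 7.2, 8.8 → max 19.5
CropH regrets: 11.1, 0.0, 7.6, 0.8 → max 11.1
Smallest max regret = 9.9 → CropA.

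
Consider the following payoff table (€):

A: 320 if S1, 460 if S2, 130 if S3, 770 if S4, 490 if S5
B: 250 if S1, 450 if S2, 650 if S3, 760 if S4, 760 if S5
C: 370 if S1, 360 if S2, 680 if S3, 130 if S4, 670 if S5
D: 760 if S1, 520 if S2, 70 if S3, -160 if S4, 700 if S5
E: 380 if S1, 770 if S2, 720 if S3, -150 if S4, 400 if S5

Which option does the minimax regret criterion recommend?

Column bests: S1=760, S2=770, S3=720, S4=770, S5=760.
A regrets: 440, 310, 590, 0, 270 → max 590
B regrets: 510, 320, 70, 10, 0 → max 510
C regrets: 390, 410, 40, 640, 90 → max 640
D regrets: 0, 250, 650, 930, 60 → max 930
E regrets: 380, 0, 0, 920, 360 → max 920
Smallest max regret = 510 → B.

B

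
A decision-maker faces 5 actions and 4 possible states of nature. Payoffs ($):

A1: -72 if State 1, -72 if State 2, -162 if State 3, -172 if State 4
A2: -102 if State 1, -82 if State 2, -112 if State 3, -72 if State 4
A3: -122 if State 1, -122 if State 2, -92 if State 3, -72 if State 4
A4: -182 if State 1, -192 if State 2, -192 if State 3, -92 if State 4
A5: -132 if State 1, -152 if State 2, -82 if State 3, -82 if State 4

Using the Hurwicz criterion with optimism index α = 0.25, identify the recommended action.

A2

A1: 0.25·(-72) + 0.75·(-172) = -147
A2: 0.25·(-72) + 0.75·(-112) = -102
A3: 0.25·(-72) + 0.75·(-122) = -109.5
A4: 0.25·(-92) + 0.75·(-192) = -167
A5: 0.25·(-82) + 0.75·(-152) = -134.5
Highest Hurwicz score = -102 → A2.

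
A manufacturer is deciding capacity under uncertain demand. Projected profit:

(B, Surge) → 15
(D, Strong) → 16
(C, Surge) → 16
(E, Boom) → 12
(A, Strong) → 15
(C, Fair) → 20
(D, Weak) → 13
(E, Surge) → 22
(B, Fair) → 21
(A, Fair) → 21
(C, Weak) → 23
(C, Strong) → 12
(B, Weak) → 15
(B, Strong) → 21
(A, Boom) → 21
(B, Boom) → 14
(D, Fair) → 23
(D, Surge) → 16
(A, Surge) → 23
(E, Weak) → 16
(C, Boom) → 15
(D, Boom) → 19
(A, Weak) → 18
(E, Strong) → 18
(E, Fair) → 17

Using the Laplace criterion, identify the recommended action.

A

Row averages: A=19.6, B=17.2, C=17.2, D=17.4, E=17
Highest average = 19.6 → A.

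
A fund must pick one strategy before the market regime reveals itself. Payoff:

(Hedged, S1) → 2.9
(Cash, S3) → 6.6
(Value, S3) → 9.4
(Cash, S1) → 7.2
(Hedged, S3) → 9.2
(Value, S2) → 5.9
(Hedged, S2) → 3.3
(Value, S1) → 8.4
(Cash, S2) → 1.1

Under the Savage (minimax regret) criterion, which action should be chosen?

Value

Column bests: S1=8.4, S2=5.9, S3=9.4.
Hedged regrets: 5.5, 2.6, 0.2 → max 5.5
Cash regrets: 1.2, 4.8, 2.8 → max 4.8
Value regrets: 0.0, 0.0, 0.0 → max 0.0
Smallest max regret = 0.0 → Value.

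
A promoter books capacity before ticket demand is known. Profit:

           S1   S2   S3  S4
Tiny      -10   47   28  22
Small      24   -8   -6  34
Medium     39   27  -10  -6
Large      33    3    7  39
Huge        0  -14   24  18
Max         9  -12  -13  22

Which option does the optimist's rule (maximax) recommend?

Row maxima: Tiny=47, Small=34, Medium=39, Large=39, Huge=24, Max=22
Best best-case = 47 → Tiny.

Tiny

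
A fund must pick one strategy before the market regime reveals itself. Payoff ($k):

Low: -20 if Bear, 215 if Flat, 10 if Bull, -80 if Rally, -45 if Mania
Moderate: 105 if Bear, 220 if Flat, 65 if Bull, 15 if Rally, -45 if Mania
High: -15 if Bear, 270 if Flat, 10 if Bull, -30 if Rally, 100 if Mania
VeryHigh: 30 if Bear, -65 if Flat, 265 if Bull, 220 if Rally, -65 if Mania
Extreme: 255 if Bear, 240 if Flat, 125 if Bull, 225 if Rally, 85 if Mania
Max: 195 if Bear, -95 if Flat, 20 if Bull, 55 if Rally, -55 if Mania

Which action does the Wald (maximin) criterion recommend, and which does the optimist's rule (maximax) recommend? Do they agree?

Row minima: Low=-80, Moderate=-45, High=-30, VeryHigh=-65, Extreme=85, Max=-95
Best worst-case = 85 → Extreme.
Row maxima: Low=215, Moderate=220, High=270, VeryHigh=265, Extreme=255, Max=195
Best best-case = 270 → High.

maximin → Extreme; maximax → High (disagree)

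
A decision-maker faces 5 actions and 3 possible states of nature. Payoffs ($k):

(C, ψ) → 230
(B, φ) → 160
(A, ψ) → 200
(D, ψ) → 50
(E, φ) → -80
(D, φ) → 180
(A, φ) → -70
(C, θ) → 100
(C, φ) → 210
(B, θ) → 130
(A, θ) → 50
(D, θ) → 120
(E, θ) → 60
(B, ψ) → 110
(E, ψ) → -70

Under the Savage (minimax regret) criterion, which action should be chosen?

C

Column bests: θ=130, φ=210, ψ=230.
A regrets: 80, 280, 30 → max 280
B regrets: 0, 50, 120 → max 120
C regrets: 30, 0, 0 → max 30
D regrets: 10, 30, 180 → max 180
E regrets: 70, 290, 300 → max 300
Smallest max regret = 30 → C.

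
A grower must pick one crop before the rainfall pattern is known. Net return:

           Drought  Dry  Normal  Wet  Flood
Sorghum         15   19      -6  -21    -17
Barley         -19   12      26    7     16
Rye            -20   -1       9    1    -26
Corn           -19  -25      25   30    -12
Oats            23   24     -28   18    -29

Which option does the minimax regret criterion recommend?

Column bests: Drought=23, Dry=24, Normal=26, Wet=30, Flood=16.
Sorghum regrets: 8, 5, 32, 51, 33 → max 51
Barley regrets: 42, 12, 0, 23, 0 → max 42
Rye regrets: 43, 25, 17, 29, 42 → max 43
Corn regrets: 42, 49, 1, 0, 28 → max 49
Oats regrets: 0, 0, 54, 12, 45 → max 54
Smallest max regret = 42 → Barley.

Barley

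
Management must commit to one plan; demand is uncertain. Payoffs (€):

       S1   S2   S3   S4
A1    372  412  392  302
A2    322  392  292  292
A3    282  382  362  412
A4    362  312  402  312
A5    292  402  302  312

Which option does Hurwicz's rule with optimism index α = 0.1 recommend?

A4

A1: 0.1·412 + 0.9·302 = 313
A2: 0.1·392 + 0.9·292 = 302
A3: 0.1·412 + 0.9·282 = 295
A4: 0.1·402 + 0.9·312 = 321
A5: 0.1·402 + 0.9·292 = 303
Highest Hurwicz score = 321 → A4.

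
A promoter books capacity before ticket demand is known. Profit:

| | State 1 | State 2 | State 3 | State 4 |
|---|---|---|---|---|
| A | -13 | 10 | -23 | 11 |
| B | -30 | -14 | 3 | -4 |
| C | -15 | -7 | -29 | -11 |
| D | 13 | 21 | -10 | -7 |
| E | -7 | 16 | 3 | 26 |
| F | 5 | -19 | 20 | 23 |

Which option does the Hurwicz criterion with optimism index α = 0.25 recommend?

E

A: 0.25·11 + 0.75·(-23) = -14.5
B: 0.25·3 + 0.75·(-30) = -21.75
C: 0.25·(-7) + 0.75·(-29) = -23.5
D: 0.25·21 + 0.75·(-10) = -2.25
E: 0.25·26 + 0.75·(-7) = 1.25
F: 0.25·23 + 0.75·(-19) = -8.5
Highest Hurwicz score = 1.25 → E.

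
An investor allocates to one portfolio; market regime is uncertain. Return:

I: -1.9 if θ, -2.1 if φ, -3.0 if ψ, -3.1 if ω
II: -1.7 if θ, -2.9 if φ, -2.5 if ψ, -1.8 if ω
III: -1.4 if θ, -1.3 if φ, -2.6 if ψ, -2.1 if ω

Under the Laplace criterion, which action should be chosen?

Row averages: I=-2.525, II=-2.225, III=-1.85
Highest average = -1.85 → III.

III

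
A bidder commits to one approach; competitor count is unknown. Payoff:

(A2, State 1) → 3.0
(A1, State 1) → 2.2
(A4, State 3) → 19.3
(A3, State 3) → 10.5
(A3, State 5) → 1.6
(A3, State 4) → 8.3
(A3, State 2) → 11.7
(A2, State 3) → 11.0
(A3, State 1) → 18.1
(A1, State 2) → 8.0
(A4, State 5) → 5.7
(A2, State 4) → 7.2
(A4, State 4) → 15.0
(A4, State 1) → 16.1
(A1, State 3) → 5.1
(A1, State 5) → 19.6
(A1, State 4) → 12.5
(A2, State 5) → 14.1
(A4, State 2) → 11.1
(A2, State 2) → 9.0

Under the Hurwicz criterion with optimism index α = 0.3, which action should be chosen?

A4

A1: 0.3·19.6 + 0.7·2.2 = 7.42
A2: 0.3·14.1 + 0.7·3.0 = 6.33
A3: 0.3·18.1 + 0.7·1.6 = 6.55
A4: 0.3·19.3 + 0.7·5.7 = 9.78
Highest Hurwicz score = 9.78 → A4.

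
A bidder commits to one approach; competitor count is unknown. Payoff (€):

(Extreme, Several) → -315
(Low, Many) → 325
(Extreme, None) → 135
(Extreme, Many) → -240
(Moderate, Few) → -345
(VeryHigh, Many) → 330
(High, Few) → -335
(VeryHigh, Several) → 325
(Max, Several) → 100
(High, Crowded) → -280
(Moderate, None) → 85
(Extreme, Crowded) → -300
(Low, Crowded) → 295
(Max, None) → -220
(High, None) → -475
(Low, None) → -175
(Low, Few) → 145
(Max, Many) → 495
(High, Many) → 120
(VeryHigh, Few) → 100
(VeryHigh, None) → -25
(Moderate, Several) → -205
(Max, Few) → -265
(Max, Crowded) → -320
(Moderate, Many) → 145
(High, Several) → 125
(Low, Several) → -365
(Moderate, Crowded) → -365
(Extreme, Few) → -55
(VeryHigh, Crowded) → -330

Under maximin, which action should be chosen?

Extreme

Row minima: Low=-365, Moderate=-365, High=-475, VeryHigh=-330, Extreme=-315, Max=-320
Best worst-case = -315 → Extreme.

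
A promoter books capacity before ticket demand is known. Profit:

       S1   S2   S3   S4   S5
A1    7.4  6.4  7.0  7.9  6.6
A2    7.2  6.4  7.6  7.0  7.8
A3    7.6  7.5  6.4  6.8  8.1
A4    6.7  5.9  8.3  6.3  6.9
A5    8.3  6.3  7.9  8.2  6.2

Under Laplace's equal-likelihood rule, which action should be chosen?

A5

Row averages: A1=7.06, A2=7.2, A3=7.28, A4=6.82, A5=7.38
Highest average = 7.38 → A5.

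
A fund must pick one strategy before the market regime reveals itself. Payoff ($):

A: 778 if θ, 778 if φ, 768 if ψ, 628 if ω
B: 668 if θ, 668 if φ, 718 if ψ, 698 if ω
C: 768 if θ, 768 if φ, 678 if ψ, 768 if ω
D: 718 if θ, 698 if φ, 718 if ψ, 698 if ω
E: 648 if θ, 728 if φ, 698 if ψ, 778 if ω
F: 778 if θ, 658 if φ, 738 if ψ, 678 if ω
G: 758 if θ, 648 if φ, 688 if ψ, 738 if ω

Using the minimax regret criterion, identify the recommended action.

D

Column bests: θ=778, φ=778, ψ=768, ω=778.
A regrets: 0, 0, 0, 150 → max 150
B regrets: 110, 110, 50, 80 → max 110
C regrets: 10, 10, 90, 10 → max 90
D regrets: 60, 80, 50, 80 → max 80
E regrets: 130, 50, 70, 0 → max 130
F regrets: 0, 120, 30, 100 → max 120
G regrets: 20, 130, 80, 40 → max 130
Smallest max regret = 80 → D.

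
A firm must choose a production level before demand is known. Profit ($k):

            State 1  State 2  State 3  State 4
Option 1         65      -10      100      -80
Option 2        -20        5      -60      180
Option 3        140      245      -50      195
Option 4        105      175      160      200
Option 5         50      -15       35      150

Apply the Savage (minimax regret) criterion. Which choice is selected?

Option 4

Column bests: State 1=140, State 2=245, State 3=160, State 4=200.
Option 1 regrets: 75, 255, 60, 280 → max 280
Option 2 regrets: 160, 240, 220, 20 → max 240
Option 3 regrets: 0, 0, 210, 5 → max 210
Option 4 regrets: 35, 70, 0, 0 → max 70
Option 5 regrets: 90, 260, 125, 50 → max 260
Smallest max regret = 70 → Option 4.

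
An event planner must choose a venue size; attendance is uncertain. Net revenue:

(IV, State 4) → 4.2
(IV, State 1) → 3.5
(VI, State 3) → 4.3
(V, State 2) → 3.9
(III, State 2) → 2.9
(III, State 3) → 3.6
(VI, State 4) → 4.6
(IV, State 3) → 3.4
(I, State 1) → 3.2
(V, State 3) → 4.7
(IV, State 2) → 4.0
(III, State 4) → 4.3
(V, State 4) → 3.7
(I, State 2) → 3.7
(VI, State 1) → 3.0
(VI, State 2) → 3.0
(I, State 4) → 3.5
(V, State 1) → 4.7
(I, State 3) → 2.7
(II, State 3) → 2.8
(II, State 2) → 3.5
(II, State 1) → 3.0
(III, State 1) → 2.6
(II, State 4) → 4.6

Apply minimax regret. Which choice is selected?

V

Column bests: State 1=4.7, State 2=4.0, State 3=4.7, State 4=4.6.
I regrets: 1.5, 0.3, 2.0, 1.1 → max 2.0
II regrets: 1.7, 0.5, 1.9, 0.0 → max 1.9
III regrets: 2.1, 1.1, 1.1, 0.3 → max 2.1
IV regrets: 1.2, 0.0, 1.3, 0.4 → max 1.3
V regrets: 0.0, 0.1, 0.0, 0.9 → max 0.9
VI regrets: 1.7, 1.0, 0.4, 0.0 → max 1.7
Smallest max regret = 0.9 → V.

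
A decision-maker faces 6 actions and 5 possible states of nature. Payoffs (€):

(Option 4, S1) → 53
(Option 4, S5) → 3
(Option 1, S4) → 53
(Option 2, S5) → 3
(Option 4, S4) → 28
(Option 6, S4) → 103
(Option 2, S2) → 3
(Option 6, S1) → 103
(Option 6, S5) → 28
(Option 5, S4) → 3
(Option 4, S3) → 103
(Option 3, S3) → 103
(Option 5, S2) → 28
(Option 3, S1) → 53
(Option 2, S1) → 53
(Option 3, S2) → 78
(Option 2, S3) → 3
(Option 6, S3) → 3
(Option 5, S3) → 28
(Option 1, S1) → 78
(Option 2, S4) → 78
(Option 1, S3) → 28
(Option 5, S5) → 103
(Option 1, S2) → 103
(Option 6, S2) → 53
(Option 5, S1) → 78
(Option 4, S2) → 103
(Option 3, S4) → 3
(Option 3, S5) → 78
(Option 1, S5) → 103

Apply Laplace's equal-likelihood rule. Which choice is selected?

Option 1

Row averages: Option 1=73, Option 2=28, Option 3=63, Option 4=58, Option 5=48, Option 6=58
Highest average = 73 → Option 1.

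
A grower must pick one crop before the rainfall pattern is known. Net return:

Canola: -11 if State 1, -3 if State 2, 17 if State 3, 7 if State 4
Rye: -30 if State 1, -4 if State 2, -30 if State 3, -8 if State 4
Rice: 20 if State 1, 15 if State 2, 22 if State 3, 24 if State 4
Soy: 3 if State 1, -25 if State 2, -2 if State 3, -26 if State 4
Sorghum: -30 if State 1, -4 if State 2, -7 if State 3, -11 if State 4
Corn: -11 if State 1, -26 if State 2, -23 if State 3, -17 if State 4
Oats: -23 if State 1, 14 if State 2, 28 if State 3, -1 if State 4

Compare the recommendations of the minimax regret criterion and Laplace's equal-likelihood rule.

minimax regret → Rice; laplace → Rice (agree)

Column bests: State 1=20, State 2=15, State 3=28, State 4=24.
Canola regrets: 31, 18, 11, 17 → max 31
Rye regrets: 50, 19, 58, 32 → max 58
Rice regrets: 0, 0, 6, 0 → max 6
Soy regrets: 17, 40, 30, 50 → max 50
Sorghum regrets: 50, 19, 35, 35 → max 50
Corn regrets: 31, 41, 51, 41 → max 51
Oats regrets: 43, 1, 0, 25 → max 43
Smallest max regret = 6 → Rice.
Row averages: Canola=2.5, Rye=-18, Rice=20.25, Soy=-12.5, Sorghum=-13, Corn=-19.25, Oats=4.5
Highest average = 20.25 → Rice.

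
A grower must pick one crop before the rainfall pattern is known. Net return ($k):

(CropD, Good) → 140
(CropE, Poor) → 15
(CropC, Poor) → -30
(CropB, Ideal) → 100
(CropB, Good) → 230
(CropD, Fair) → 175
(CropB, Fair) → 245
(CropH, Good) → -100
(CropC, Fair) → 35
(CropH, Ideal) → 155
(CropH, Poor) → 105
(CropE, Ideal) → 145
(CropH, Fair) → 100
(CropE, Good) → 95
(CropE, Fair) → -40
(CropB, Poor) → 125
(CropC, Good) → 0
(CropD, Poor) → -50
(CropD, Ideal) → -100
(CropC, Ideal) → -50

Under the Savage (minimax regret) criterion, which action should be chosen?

CropB

Column bests: Poor=125, Fair=245, Good=230, Ideal=155.
CropE regrets: 110, 285, 135, 10 → max 285
CropH regrets: 20, 145, 330, 0 → max 330
CropB regrets: 0, 0, 0, 55 → max 55
CropD regrets: 175, 70, 90, 255 → max 255
CropC regrets: 155, 210, 230, 205 → max 230
Smallest max regret = 55 → CropB.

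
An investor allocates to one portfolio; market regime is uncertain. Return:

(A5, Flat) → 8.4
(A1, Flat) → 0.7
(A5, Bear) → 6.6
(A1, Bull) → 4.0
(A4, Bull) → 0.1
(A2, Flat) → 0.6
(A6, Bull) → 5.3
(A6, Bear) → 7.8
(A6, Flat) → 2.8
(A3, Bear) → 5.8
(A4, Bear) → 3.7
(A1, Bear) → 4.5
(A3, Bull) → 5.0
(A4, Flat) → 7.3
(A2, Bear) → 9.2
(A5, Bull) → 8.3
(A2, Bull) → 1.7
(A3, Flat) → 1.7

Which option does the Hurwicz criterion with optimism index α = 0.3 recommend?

A1: 0.3·4.5 + 0.7·0.7 = 1.84
A2: 0.3·9.2 + 0.7·0.6 = 3.18
A3: 0.3·5.8 + 0.7·1.7 = 2.93
A4: 0.3·7.3 + 0.7·0.1 = 2.26
A5: 0.3·8.4 + 0.7·6.6 = 7.14
A6: 0.3·7.8 + 0.7·2.8 = 4.3
Highest Hurwicz score = 7.14 → A5.

A5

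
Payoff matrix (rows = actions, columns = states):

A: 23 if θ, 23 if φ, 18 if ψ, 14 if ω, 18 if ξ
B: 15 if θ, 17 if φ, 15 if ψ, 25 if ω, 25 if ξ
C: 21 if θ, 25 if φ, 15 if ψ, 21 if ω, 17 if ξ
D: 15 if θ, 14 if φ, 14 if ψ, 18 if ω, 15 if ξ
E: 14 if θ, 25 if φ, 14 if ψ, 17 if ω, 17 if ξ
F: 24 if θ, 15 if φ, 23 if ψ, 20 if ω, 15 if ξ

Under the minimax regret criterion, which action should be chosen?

Column bests: θ=24, φ=25, ψ=23, ω=25, ξ=25.
A regrets: 1, 2, 5, 11, 7 → max 11
B regrets: 9, 8, 8, 0, 0 → max 9
C regrets: 3, 0, 8, 4, 8 → max 8
D regrets: 9, 11, 9, 7, 10 → max 11
E regrets: 10, 0, 9, 8, 8 → max 10
F regrets: 0, 10, 0, 5, 10 → max 10
Smallest max regret = 8 → C.

C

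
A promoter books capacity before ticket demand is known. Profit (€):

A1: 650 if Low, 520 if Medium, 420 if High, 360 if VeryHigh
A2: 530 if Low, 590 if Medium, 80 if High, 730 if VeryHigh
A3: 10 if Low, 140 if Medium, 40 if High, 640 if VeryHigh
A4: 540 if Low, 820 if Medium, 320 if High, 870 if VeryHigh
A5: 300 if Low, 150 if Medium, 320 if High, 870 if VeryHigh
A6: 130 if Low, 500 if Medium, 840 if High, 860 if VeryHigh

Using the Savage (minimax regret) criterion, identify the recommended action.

Column bests: Low=650, Medium=820, High=840, VeryHigh=870.
A1 regrets: 0, 300, 420, 510 → max 510
A2 regrets: 120, 230, 760, 140 → max 760
A3 regrets: 640, 680, 800, 230 → max 800
A4 regrets: 110, 0, 520, 0 → max 520
A5 regrets: 350, 670, 520, 0 → max 670
A6 regrets: 520, 320, 0, 10 → max 520
Smallest max regret = 510 → A1.

A1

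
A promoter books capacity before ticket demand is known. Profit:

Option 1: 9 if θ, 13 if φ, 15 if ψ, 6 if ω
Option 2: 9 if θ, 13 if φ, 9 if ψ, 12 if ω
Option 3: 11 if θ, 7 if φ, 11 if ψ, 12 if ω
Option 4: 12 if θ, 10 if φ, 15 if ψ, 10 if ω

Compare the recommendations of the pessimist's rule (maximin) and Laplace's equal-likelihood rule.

maximin → Option 4; laplace → Option 4 (agree)

Row minima: Option 1=6, Option 2=9, Option 3=7, Option 4=10
Best worst-case = 10 → Option 4.
Row averages: Option 1=10.75, Option 2=10.75, Option 3=10.25, Option 4=11.75
Highest average = 11.75 → Option 4.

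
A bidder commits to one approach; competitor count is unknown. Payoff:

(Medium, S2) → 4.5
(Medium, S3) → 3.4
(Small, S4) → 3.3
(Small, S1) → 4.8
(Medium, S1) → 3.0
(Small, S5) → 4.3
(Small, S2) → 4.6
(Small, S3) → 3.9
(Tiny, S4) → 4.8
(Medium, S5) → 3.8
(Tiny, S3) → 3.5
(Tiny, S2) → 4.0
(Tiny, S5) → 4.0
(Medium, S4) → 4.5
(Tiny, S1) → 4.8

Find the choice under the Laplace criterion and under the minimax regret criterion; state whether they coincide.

laplace → Tiny; minimax regret → Tiny (agree)

Row averages: Tiny=4.22, Small=4.18, Medium=3.84
Highest average = 4.22 → Tiny.
Column bests: S1=4.8, S2=4.6, S3=3.9, S4=4.8, S5=4.3.
Tiny regrets: 0.0, 0.6, 0.4, 0.0, 0.3 → max 0.6
Small regrets: 0.0, 0.0, 0.0, 1.5, 0.0 → max 1.5
Medium regrets: 1.8, 0.1, 0.5, 0.3, 0.5 → max 1.8
Smallest max regret = 0.6 → Tiny.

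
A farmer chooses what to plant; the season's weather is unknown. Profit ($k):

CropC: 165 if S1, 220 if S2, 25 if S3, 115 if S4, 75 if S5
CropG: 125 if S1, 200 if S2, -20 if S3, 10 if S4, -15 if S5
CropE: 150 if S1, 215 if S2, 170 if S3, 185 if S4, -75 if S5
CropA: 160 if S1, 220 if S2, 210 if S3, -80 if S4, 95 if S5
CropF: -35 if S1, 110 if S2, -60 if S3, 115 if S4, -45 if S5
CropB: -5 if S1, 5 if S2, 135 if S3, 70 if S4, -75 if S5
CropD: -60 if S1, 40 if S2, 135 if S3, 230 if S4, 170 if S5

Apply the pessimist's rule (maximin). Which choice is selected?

CropC

Row minima: CropC=25, CropG=-20, CropE=-75, CropA=-80, CropF=-60, CropB=-75, CropD=-60
Best worst-case = 25 → CropC.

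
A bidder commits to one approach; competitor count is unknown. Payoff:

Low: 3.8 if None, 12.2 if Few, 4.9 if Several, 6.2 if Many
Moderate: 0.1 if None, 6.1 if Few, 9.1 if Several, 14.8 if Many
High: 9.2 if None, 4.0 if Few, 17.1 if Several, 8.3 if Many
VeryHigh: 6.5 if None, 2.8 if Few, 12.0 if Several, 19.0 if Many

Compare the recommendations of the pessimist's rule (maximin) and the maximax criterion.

maximin → High; maximax → VeryHigh (disagree)

Row minima: Low=3.8, Moderate=0.1, High=4.0, VeryHigh=2.8
Best worst-case = 4.0 → High.
Row maxima: Low=12.2, Moderate=14.8, High=17.1, VeryHigh=19.0
Best best-case = 19.0 → VeryHigh.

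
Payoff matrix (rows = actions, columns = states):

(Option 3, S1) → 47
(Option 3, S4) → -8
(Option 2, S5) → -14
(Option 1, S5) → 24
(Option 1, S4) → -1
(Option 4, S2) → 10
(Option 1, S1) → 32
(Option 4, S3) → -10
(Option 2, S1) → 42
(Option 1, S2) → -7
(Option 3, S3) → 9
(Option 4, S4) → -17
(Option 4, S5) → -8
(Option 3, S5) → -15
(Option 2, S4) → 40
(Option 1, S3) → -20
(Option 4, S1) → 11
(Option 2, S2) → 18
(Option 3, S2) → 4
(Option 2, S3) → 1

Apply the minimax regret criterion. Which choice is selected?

Column bests: S1=47, S2=18, S3=9, S4=40, S5=24.
Option 1 regrets: 15, 25, 29, 41, 0 → max 41
Option 2 regrets: 5, 0, 8, 0, 38 → max 38
Option 3 regrets: 0, 14, 0, 48, 39 → max 48
Option 4 regrets: 36, 8, 19, 57, 32 → max 57
Smallest max regret = 38 → Option 2.

Option 2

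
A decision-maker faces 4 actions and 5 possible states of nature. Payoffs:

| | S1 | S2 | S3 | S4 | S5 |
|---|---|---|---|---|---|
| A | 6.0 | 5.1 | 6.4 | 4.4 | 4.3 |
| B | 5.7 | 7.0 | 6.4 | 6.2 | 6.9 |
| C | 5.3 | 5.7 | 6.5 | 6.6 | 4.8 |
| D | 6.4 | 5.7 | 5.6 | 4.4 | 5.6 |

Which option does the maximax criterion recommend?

B

Row maxima: A=6.4, B=7.0, C=6.6, D=6.4
Best best-case = 7.0 → B.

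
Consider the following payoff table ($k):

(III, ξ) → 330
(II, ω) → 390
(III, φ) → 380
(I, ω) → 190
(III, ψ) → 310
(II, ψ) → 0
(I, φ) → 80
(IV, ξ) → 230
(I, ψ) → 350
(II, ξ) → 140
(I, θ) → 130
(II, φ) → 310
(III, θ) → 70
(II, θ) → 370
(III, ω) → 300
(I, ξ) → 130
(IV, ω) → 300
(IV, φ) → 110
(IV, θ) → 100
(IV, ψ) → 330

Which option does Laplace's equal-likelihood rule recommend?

III

Row averages: I=176, II=242, III=278, IV=214
Highest average = 278 → III.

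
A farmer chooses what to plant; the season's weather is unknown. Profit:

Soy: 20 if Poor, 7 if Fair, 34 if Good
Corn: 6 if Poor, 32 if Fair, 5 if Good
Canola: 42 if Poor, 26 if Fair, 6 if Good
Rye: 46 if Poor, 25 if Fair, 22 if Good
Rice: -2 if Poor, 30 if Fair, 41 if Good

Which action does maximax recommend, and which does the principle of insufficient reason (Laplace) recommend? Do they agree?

Row maxima: Soy=34, Corn=32, Canola=42, Rye=46, Rice=41
Best best-case = 46 → Rye.
Row averages: Soy=61/3, Corn=43/3, Canola=74/3, Rye=31, Rice=23
Highest average = 31 → Rye.

maximax → Rye; laplace → Rye (agree)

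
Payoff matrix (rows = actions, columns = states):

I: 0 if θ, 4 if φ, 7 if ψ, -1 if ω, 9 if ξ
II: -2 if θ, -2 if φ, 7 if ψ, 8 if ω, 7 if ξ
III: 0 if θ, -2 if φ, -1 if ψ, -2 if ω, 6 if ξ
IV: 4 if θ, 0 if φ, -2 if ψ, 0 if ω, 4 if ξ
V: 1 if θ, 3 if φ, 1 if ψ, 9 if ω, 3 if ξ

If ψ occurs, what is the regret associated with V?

Best payoff under ψ is 7.
Regret = 7 − 1 = 6.

6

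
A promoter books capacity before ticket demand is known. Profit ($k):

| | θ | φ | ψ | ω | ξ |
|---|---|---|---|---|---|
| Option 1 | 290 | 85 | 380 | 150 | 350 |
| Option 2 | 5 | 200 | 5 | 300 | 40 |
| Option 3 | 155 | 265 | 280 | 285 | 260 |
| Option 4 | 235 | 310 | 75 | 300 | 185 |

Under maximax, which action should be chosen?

Row maxima: Option 1=380, Option 2=300, Option 3=285, Option 4=310
Best best-case = 380 → Option 1.

Option 1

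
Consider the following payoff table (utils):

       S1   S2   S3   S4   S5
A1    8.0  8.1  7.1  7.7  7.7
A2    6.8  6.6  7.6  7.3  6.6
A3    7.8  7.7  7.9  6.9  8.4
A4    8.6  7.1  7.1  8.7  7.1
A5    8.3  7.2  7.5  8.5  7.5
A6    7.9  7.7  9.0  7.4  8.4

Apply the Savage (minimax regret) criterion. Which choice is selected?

Column bests: S1=8.6, S2=8.1, S3=9.0, S4=8.7, S5=8.4.
A1 regrets: 0.6, 0.0, 1.9, 1.0, 0.7 → max 1.9
A2 regrets: 1.8, 1.5, 1.4, 1.4, 1.8 → max 1.8
A3 regrets: 0.8, 0.4, 1.1, 1.8, 0.0 → max 1.8
A4 regrets: 0.0, 1.0, 1.9, 0.0, 1.3 → max 1.9
A5 regrets: 0.3, 0.9, 1.5, 0.2, 0.9 → max 1.5
A6 regrets: 0.7, 0.4, 0.0, 1.3, 0.0 → max 1.3
Smallest max regret = 1.3 → A6.

A6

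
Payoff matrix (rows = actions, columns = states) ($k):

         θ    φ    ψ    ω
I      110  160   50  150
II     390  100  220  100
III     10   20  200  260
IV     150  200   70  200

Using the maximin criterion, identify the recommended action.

Row minima: I=50, II=100, III=10, IV=70
Best worst-case = 100 → II.

II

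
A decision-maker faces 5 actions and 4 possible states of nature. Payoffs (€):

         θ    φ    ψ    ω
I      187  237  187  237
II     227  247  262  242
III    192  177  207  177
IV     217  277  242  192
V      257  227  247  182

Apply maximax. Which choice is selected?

Row maxima: I=237, II=262, III=207, IV=277, V=257
Best best-case = 277 → IV.

IV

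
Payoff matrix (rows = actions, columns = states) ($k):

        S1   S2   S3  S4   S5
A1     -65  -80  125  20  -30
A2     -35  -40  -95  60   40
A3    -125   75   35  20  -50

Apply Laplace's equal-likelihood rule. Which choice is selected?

Row averages: A1=-6, A2=-14, A3=-9
Highest average = -6 → A1.

A1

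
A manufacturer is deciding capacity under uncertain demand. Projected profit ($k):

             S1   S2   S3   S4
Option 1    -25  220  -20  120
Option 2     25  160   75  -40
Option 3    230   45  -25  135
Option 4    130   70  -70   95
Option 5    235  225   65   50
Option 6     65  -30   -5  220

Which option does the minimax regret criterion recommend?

Column bests: S1=235, S2=225, S3=75, S4=220.
Option 1 regrets: 260, 5, 95, 100 → max 260
Option 2 regrets: 210, 65, 0, 260 → max 260
Option 3 regrets: 5, 180, 100, 85 → max 180
Option 4 regrets: 105, 155, 145, 125 → max 155
Option 5 regrets: 0, 0, 10, 170 → max 170
Option 6 regrets: 170, 255, 80, 0 → max 255
Smallest max regret = 155 → Option 4.

Option 4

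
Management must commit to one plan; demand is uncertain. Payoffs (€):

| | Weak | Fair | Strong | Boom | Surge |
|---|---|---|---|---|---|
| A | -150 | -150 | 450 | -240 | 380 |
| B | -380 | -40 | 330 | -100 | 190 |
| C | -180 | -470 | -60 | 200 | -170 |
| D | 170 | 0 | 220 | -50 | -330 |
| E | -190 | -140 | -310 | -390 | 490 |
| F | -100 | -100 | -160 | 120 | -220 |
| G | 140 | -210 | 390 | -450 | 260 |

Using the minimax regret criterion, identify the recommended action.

A

Column bests: Weak=170, Fair=0, Strong=450, Boom=200, Surge=490.
A regrets: 320, 150, 0, 440, 110 → max 440
B regrets: 550, 40, 120, 300, 300 → max 550
C regrets: 350, 470, 510, 0, 660 → max 660
D regrets: 0, 0, 230, 250, 820 → max 820
E regrets: 360, 140, 760, 590, 0 → max 760
F regrets: 270, 100, 610, 80, 710 → max 710
G regrets: 30, 210, 60, 650, 230 → max 650
Smallest max regret = 440 → A.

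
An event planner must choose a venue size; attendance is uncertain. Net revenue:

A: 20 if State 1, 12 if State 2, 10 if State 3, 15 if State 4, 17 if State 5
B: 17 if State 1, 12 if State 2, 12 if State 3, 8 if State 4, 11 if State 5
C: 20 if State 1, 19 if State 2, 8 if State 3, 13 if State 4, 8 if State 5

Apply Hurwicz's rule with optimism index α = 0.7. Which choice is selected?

A: 0.7·20 + 0.3·10 = 17
B: 0.7·17 + 0.3·8 = 14.3
C: 0.7·20 + 0.3·8 = 16.4
Highest Hurwicz score = 17 → A.

A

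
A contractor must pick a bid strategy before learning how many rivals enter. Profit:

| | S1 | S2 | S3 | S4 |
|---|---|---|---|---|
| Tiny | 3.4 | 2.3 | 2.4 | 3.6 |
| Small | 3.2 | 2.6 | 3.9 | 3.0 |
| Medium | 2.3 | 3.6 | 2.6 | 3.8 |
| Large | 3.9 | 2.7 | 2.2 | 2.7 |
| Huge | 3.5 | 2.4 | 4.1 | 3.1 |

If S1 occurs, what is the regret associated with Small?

0.7

Best payoff under S1 is 3.9.
Regret = 3.9 − 3.2 = 0.7.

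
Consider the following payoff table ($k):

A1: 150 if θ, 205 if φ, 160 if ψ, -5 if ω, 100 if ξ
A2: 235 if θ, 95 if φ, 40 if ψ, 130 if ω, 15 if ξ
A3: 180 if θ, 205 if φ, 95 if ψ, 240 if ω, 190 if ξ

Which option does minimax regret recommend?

Column bests: θ=235, φ=205, ψ=160, ω=240, ξ=190.
A1 regrets: 85, 0, 0, 245, 90 → max 245
A2 regrets: 0, 110, 120, 110, 175 → max 175
A3 regrets: 55, 0, 65, 0, 0 → max 65
Smallest max regret = 65 → A3.

A3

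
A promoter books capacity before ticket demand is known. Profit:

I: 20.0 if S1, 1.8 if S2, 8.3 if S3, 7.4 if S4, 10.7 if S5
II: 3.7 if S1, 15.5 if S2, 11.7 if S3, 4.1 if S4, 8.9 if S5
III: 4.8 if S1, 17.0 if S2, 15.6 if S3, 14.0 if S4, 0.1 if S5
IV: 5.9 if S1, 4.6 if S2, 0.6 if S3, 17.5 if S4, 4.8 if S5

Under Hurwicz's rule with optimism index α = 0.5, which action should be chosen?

I: 0.5·20.0 + 0.5·1.8 = 10.9
II: 0.5·15.5 + 0.5·3.7 = 9.6
III: 0.5·17.0 + 0.5·0.1 = 8.55
IV: 0.5·17.5 + 0.5·0.6 = 9.05
Highest Hurwicz score = 10.9 → I.

I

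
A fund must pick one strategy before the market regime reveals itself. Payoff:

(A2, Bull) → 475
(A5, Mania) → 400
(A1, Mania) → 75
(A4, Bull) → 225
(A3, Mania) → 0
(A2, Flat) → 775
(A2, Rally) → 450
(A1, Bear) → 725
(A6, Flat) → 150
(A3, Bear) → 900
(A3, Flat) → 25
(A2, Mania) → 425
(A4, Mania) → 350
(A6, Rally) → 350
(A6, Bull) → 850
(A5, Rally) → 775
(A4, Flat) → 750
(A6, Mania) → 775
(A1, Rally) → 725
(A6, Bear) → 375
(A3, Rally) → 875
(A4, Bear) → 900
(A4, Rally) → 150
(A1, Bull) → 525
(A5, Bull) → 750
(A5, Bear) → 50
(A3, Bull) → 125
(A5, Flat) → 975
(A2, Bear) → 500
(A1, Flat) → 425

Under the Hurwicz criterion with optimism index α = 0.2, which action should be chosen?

A2

A1: 0.2·725 + 0.8·75 = 205
A2: 0.2·775 + 0.8·425 = 495
A3: 0.2·900 + 0.8·0 = 180
A4: 0.2·900 + 0.8·150 = 300
A5: 0.2·975 + 0.8·50 = 235
A6: 0.2·850 + 0.8·150 = 290
Highest Hurwicz score = 495 → A2.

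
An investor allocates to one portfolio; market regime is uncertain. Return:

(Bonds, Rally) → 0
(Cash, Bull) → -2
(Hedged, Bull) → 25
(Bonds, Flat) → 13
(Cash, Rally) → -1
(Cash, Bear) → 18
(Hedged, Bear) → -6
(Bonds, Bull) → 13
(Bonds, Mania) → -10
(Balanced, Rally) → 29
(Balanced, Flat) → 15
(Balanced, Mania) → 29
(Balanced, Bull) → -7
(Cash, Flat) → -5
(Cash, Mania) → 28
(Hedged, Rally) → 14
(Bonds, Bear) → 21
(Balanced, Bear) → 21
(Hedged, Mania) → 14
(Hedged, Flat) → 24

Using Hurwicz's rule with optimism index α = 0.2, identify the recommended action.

Balanced: 0.2·29 + 0.8·(-7) = 0.2
Hedged: 0.2·25 + 0.8·(-6) = 0.2
Cash: 0.2·28 + 0.8·(-5) = 1.6
Bonds: 0.2·21 + 0.8·(-10) = -3.8
Highest Hurwicz score = 1.6 → Cash.

Cash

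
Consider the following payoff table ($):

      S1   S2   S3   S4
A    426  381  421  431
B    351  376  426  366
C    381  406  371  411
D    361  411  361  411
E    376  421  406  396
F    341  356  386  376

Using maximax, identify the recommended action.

Row maxima: A=431, B=426, C=411, D=411, E=421, F=386
Best best-case = 431 → A.

A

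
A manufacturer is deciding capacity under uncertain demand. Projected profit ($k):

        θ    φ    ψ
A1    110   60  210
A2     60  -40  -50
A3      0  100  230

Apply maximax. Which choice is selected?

A3

Row maxima: A1=210, A2=60, A3=230
Best best-case = 230 → A3.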